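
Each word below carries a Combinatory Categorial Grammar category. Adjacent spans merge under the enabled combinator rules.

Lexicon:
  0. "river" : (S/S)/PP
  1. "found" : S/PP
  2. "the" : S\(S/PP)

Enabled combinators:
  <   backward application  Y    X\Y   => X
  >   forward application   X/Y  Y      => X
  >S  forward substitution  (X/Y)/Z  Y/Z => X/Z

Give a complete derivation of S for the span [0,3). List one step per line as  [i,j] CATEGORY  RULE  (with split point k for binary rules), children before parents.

[0,1] (S/S)/PP  lex  "river"
[1,2] S/PP  lex  "found"
[0,2] S/PP  >S  k=1
[2,3] S\(S/PP)  lex  "the"
[0,3] S  <  k=2

[0,3] S   <
  [0,2] S/PP   >S
    [0,1] "river" : (S/S)/PP
    [1,2] "found" : S/PP
  [2,3] "the" : S\(S/PP)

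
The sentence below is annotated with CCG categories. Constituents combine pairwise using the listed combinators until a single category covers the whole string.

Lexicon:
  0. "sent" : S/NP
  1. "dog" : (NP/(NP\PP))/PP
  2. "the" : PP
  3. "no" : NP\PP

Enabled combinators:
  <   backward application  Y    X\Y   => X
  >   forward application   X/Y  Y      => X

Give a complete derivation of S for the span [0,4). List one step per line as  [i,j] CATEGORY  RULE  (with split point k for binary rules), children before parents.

[0,4] S   >
  [0,1] "sent" : S/NP
  [1,4] NP   >
    [1,3] NP/(NP\PP)   >
      [1,2] "dog" : (NP/(NP\PP))/PP
      [2,3] "the" : PP
    [3,4] "no" : NP\PP

[0,1] S/NP  lex  "sent"
[1,2] (NP/(NP\PP))/PP  lex  "dog"
[2,3] PP  lex  "the"
[1,3] NP/(NP\PP)  >  k=2
[3,4] NP\PP  lex  "no"
[1,4] NP  >  k=3
[0,4] S  >  k=1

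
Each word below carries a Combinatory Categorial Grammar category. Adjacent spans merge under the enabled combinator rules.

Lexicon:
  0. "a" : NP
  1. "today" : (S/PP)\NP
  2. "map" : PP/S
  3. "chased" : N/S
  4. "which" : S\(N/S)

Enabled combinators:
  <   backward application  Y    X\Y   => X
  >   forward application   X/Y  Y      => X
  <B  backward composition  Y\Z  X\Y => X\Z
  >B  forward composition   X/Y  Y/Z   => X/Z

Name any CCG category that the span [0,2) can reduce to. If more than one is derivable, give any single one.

[0,5] S   >
  [0,2] S/PP   <
    [0,1] "a" : NP
    [1,2] "today" : (S/PP)\NP
  [2,5] PP   >
    [2,3] "map" : PP/S
    [3,5] S   <
      [3,4] "chased" : N/S
      [4,5] "which" : S\(N/S)

S/PP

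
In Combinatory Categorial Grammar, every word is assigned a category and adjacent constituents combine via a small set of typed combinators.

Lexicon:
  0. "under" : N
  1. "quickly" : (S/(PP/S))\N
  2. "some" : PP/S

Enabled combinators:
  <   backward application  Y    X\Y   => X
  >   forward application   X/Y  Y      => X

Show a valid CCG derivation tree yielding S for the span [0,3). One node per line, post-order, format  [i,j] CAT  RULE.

[0,3] S   >
  [0,2] S/(PP/S)   <
    [0,1] "under" : N
    [1,2] "quickly" : (S/(PP/S))\N
  [2,3] "some" : PP/S

[0,1] N  lex  "under"
[1,2] (S/(PP/S))\N  lex  "quickly"
[0,2] S/(PP/S)  <  k=1
[2,3] PP/S  lex  "some"
[0,3] S  >  k=2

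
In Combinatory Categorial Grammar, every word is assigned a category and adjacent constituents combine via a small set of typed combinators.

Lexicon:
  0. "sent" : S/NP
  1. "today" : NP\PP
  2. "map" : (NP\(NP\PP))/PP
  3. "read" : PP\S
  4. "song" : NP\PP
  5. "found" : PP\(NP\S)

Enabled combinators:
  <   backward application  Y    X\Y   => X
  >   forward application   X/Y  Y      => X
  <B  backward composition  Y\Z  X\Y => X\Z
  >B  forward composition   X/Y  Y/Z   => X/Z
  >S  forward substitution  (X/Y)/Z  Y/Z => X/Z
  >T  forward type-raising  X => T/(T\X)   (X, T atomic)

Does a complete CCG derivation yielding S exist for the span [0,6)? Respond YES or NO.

[0,6] S   >
  [0,1] "sent" : S/NP
  [1,6] NP   <
    [1,2] "today" : NP\PP
    [2,6] NP\(NP\PP)   >
      [2,3] "map" : (NP\(NP\PP))/PP
      [3,6] PP   <
        [3,5] NP\S   <B
          [3,4] "read" : PP\S
          [4,5] "song" : NP\PP
        [5,6] "found" : PP\(NP\S)

YES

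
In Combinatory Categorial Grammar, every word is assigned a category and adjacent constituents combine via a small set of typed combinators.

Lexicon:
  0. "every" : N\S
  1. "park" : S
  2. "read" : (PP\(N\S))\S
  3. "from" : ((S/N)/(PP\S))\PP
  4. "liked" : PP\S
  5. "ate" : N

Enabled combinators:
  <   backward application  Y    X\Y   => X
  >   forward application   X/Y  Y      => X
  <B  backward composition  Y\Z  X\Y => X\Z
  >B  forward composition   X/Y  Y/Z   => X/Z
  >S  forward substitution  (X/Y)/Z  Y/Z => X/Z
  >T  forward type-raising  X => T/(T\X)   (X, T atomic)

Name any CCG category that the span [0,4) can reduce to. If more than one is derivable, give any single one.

(S/N)/(PP\S)

[0,6] S   >
  [0,5] S/N   >
    [0,4] (S/N)/(PP\S)   <
      [0,3] PP   <
        [0,1] "every" : N\S
        [1,3] PP\(N\S)   <
          [1,2] "park" : S
          [2,3] "read" : (PP\(N\S))\S
      [3,4] "from" : ((S/N)/(PP\S))\PP
    [4,5] "liked" : PP\S
  [5,6] "ate" : N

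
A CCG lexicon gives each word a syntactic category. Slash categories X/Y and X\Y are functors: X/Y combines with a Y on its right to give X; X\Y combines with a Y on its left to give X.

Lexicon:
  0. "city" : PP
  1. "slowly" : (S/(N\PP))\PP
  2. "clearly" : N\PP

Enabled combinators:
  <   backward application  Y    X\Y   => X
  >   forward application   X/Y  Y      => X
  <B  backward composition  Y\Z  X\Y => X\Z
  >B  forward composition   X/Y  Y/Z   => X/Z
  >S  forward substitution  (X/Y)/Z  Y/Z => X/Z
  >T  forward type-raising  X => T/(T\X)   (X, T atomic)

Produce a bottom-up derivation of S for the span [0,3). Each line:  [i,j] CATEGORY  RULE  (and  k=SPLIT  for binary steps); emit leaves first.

[0,1] PP  lex  "city"
[1,2] (S/(N\PP))\PP  lex  "slowly"
[0,2] S/(N\PP)  <  k=1
[2,3] N\PP  lex  "clearly"
[0,3] S  >  k=2

[0,3] S   >
  [0,2] S/(N\PP)   <
    [0,1] "city" : PP
    [1,2] "slowly" : (S/(N\PP))\PP
  [2,3] "clearly" : N\PP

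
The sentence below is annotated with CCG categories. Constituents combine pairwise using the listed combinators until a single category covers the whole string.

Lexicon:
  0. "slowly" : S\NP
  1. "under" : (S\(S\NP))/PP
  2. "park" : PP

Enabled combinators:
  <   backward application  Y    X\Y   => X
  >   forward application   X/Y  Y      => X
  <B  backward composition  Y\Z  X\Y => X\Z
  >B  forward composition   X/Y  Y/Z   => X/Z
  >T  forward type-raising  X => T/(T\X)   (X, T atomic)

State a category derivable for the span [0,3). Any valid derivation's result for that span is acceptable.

[0,3] S   <
  [0,1] "slowly" : S\NP
  [1,3] S\(S\NP)   >
    [1,2] "under" : (S\(S\NP))/PP
    [2,3] "park" : PP

S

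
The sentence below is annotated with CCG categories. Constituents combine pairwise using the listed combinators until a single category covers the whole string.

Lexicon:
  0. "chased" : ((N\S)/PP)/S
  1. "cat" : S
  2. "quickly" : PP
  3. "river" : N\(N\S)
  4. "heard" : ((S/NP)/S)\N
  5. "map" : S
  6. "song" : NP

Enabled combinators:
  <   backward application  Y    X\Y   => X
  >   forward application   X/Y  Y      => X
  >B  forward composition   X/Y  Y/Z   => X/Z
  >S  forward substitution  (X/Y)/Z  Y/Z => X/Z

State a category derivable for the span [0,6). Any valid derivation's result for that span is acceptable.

[0,7] S   >
  [0,6] S/NP   >
    [0,5] (S/NP)/S   <
      [0,4] N   <
        [0,3] N\S   >
          [0,2] (N\S)/PP   >
            [0,1] "chased" : ((N\S)/PP)/S
            [1,2] "cat" : S
          [2,3] "quickly" : PP
        [3,4] "river" : N\(N\S)
      [4,5] "heard" : ((S/NP)/S)\N
    [5,6] "map" : S
  [6,7] "song" : NP

S/NP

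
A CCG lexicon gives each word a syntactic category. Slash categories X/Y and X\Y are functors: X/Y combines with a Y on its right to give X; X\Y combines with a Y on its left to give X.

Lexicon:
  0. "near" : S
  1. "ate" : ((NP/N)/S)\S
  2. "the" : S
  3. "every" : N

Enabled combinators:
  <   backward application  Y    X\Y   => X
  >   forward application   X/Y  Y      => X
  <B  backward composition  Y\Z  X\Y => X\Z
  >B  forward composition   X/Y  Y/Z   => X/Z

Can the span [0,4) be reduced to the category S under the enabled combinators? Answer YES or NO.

S ((NP/N)/S)\S S N
CKY chart[0,4] = {NP}; S ∉ chart

NO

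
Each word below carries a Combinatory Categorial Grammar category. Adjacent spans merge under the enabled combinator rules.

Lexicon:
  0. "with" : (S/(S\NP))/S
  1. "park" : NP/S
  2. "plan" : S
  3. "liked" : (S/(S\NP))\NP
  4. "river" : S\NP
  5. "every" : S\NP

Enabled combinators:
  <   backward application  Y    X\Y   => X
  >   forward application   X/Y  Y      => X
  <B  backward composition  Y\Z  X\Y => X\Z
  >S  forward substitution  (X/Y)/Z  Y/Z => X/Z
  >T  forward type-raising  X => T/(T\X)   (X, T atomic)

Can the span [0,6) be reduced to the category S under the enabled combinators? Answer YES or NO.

[0,6] S   >
  [0,5] S/(S\NP)   >
    [0,1] "with" : (S/(S\NP))/S
    [1,5] S   >
      [1,4] S/(S\NP)   <
        [1,3] NP   >
          [1,2] "park" : NP/S
          [2,3] "plan" : S
        [3,4] "liked" : (S/(S\NP))\NP
      [4,5] "river" : S\NP
  [5,6] "every" : S\NP

YES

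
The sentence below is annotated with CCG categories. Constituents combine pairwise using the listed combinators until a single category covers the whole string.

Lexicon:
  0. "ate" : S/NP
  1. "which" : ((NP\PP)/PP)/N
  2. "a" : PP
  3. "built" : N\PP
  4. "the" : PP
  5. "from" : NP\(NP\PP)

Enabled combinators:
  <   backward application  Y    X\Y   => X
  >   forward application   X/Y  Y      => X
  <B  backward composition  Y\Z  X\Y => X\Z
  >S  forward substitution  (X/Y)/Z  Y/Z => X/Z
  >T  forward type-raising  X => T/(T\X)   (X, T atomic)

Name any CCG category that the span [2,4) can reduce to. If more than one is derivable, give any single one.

[0,6] S   >
  [0,1] "ate" : S/NP
  [1,6] NP   <
    [1,5] NP\PP   >
      [1,4] (NP\PP)/PP   >
        [1,2] "which" : ((NP\PP)/PP)/N
        [2,4] N   <
          [2,3] "a" : PP
          [3,4] "built" : N\PP
      [4,5] "the" : PP
    [5,6] "from" : NP\(NP\PP)

N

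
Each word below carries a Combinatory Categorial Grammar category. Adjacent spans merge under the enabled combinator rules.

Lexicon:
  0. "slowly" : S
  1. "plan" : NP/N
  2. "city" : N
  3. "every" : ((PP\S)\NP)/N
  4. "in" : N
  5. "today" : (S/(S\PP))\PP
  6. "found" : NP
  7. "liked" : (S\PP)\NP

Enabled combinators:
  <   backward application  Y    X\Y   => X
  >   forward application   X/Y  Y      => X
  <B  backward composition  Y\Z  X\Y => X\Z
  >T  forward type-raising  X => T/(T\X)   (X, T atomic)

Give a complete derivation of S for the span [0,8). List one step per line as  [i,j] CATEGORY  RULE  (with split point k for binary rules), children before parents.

[0,1] S  lex  "slowly"
[1,2] NP/N  lex  "plan"
[2,3] N  lex  "city"
[1,3] NP  >  k=2
[3,4] ((PP\S)\NP)/N  lex  "every"
[4,5] N  lex  "in"
[3,5] (PP\S)\NP  >  k=4
[1,5] PP\S  <  k=3
[0,5] PP  <  k=1
[5,6] (S/(S\PP))\PP  lex  "today"
[0,6] S/(S\PP)  <  k=5
[6,7] NP  lex  "found"
[7,8] (S\PP)\NP  lex  "liked"
[6,8] S\PP  <  k=7
[0,8] S  >  k=6

[0,8] S   >
  [0,6] S/(S\PP)   <
    [0,5] PP   <
      [0,1] "slowly" : S
      [1,5] PP\S   <
        [1,3] NP   >
          [1,2] "plan" : NP/N
          [2,3] "city" : N
        [3,5] (PP\S)\NP   >
          [3,4] "every" : ((PP\S)\NP)/N
          [4,5] "in" : N
    [5,6] "today" : (S/(S\PP))\PP
  [6,8] S\PP   <
    [6,7] "found" : NP
    [7,8] "liked" : (S\PP)\NP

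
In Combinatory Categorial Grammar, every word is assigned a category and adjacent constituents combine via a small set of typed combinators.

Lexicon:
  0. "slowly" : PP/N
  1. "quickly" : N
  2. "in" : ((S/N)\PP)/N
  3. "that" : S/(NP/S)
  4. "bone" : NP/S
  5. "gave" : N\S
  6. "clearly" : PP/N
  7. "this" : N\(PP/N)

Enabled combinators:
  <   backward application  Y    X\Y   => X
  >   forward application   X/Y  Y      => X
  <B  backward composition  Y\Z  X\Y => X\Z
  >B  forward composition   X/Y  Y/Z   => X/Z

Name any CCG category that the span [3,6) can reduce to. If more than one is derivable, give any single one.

N

[0,8] S   >
  [0,6] S/N   <
    [0,2] PP   >
      [0,1] "slowly" : PP/N
      [1,2] "quickly" : N
    [2,6] (S/N)\PP   >
      [2,3] "in" : ((S/N)\PP)/N
      [3,6] N   <
        [3,5] S   >
          [3,4] "that" : S/(NP/S)
          [4,5] "bone" : NP/S
        [5,6] "gave" : N\S
  [6,8] N   <
    [6,7] "clearly" : PP/N
    [7,8] "this" : N\(PP/N)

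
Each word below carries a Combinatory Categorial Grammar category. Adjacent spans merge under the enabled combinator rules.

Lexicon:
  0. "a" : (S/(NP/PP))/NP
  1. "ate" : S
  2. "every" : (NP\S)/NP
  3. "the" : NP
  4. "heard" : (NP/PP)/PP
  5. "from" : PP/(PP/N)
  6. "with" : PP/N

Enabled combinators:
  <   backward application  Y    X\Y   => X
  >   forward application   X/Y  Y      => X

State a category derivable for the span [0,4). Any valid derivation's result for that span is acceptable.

S/(NP/PP)

[0,7] S   >
  [0,4] S/(NP/PP)   >
    [0,1] "a" : (S/(NP/PP))/NP
    [1,4] NP   <
      [1,2] "ate" : S
      [2,4] NP\S   >
        [2,3] "every" : (NP\S)/NP
        [3,4] "the" : NP
  [4,7] NP/PP   >
    [4,5] "heard" : (NP/PP)/PP
    [5,7] PP   >
      [5,6] "from" : PP/(PP/N)
      [6,7] "with" : PP/N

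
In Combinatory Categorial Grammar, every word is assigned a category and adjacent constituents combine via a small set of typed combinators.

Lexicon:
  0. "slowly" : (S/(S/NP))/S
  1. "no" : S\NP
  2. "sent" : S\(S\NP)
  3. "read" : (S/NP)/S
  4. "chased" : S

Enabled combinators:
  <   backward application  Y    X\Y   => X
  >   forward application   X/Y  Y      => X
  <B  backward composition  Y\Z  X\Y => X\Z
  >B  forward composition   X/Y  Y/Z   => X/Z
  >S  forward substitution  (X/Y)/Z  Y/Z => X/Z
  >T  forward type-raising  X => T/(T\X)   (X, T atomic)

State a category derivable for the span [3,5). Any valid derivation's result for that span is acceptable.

[0,5] S   >
  [0,3] S/(S/NP)   >
    [0,1] "slowly" : (S/(S/NP))/S
    [1,3] S   <
      [1,2] "no" : S\NP
      [2,3] "sent" : S\(S\NP)
  [3,5] S/NP   >
    [3,4] "read" : (S/NP)/S
    [4,5] "chased" : S

S/NP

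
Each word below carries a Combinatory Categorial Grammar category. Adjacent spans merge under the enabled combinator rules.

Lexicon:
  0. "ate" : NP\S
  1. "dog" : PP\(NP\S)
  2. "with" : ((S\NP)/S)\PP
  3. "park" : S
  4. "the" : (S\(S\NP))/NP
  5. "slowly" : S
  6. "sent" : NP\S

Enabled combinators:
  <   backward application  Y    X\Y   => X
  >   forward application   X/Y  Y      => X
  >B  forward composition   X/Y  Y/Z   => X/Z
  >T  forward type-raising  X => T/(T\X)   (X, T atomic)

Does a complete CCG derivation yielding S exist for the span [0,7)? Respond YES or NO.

YES

[0,7] S   <
  [0,4] S\NP   >
    [0,3] (S\NP)/S   <
      [0,2] PP   <
        [0,1] "ate" : NP\S
        [1,2] "dog" : PP\(NP\S)
      [2,3] "with" : ((S\NP)/S)\PP
    [3,4] "park" : S
  [4,7] S\(S\NP)   >
    [4,5] "the" : (S\(S\NP))/NP
    [5,7] NP   >
      [5,6] NP/(NP\S)   >T
        [5,6] "slowly" : S
      [6,7] "sent" : NP\S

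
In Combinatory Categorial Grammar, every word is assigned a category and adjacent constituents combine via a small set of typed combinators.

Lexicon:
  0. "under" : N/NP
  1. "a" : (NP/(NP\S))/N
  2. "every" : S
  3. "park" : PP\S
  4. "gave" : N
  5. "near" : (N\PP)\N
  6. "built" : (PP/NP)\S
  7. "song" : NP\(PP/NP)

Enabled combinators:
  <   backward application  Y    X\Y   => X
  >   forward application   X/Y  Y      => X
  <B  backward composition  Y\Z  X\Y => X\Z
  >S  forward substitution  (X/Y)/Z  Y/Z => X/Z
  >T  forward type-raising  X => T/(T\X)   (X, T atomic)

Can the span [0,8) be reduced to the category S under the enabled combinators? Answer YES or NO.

NO

N/NP (NP/(NP\S))/N S PP\S N (N\PP)\N (PP/NP)\S NP\(PP/NP)
CKY chart[0,8] = {N, N/(N\N), NP/(NP\N), PP/(PP\N), S/(S\N)}; S ∉ chart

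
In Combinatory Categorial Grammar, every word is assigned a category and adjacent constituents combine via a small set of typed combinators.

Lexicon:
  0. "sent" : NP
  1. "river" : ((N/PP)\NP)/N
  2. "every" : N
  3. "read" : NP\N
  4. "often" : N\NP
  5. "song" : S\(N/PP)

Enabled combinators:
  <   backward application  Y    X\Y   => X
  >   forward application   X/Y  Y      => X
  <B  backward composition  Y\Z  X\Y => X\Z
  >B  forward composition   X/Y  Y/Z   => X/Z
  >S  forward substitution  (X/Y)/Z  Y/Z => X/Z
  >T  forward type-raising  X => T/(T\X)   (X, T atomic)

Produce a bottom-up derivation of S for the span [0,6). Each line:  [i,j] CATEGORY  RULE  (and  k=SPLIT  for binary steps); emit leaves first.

[0,6] S   <
  [0,1] "sent" : NP
  [1,6] S\NP   <B
    [1,5] (N/PP)\NP   >
      [1,2] "river" : ((N/PP)\NP)/N
      [2,5] N   <
        [2,4] NP   >
          [2,3] NP/(NP\N)   >T
            [2,3] "every" : N
          [3,4] "read" : NP\N
        [4,5] "often" : N\NP
    [5,6] "song" : S\(N/PP)

[0,1] NP  lex  "sent"
[1,2] ((N/PP)\NP)/N  lex  "river"
[2,3] N  lex  "every"
[2,3] NP/(NP\N)  >T
[3,4] NP\N  lex  "read"
[2,4] NP  >  k=3
[4,5] N\NP  lex  "often"
[2,5] N  <  k=4
[1,5] (N/PP)\NP  >  k=2
[5,6] S\(N/PP)  lex  "song"
[1,6] S\NP  <B  k=5
[0,6] S  <  k=1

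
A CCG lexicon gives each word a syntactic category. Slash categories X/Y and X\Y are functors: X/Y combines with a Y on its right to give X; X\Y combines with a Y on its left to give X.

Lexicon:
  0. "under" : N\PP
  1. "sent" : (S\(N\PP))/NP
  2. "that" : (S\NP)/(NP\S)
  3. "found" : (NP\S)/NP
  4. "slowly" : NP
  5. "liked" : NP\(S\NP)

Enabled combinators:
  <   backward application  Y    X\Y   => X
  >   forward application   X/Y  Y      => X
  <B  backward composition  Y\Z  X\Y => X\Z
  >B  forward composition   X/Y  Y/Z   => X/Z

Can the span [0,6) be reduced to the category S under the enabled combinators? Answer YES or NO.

[0,6] S   <
  [0,1] "under" : N\PP
  [1,6] S\(N\PP)   >
    [1,2] "sent" : (S\(N\PP))/NP
    [2,6] NP   <
      [2,5] S\NP   >
        [2,3] "that" : (S\NP)/(NP\S)
        [3,5] NP\S   >
          [3,4] "found" : (NP\S)/NP
          [4,5] "slowly" : NP
      [5,6] "liked" : NP\(S\NP)

YES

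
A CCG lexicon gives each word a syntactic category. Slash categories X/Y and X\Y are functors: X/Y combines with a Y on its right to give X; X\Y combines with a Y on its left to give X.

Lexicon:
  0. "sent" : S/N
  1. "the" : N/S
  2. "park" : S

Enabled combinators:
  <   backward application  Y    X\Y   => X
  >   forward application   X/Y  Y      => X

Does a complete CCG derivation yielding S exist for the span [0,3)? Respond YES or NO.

[0,3] S   >
  [0,1] "sent" : S/N
  [1,3] N   >
    [1,2] "the" : N/S
    [2,3] "park" : S

YES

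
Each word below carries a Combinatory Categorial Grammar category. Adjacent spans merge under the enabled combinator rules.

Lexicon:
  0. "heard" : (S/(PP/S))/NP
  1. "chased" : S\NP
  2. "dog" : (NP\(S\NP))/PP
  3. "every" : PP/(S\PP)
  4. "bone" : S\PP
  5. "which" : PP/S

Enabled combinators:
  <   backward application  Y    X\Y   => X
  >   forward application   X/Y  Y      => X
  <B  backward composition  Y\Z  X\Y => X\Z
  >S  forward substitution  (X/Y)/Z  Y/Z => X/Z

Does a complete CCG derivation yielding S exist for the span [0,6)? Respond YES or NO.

YES

[0,6] S   >
  [0,5] S/(PP/S)   >
    [0,1] "heard" : (S/(PP/S))/NP
    [1,5] NP   <
      [1,2] "chased" : S\NP
      [2,5] NP\(S\NP)   >
        [2,3] "dog" : (NP\(S\NP))/PP
        [3,5] PP   >
          [3,4] "every" : PP/(S\PP)
          [4,5] "bone" : S\PP
  [5,6] "which" : PP/S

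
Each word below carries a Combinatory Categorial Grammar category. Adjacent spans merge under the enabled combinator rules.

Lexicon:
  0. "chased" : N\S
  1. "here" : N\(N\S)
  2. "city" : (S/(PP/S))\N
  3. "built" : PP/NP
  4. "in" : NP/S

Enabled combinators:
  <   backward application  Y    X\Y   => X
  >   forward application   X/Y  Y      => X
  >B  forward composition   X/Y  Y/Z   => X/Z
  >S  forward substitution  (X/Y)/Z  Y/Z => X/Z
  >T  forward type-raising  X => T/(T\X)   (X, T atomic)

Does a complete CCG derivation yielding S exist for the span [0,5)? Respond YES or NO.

YES

[0,5] S   >
  [0,3] S/(PP/S)   <
    [0,2] N   <
      [0,1] "chased" : N\S
      [1,2] "here" : N\(N\S)
    [2,3] "city" : (S/(PP/S))\N
  [3,5] PP/S   >B
    [3,4] "built" : PP/NP
    [4,5] "in" : NP/S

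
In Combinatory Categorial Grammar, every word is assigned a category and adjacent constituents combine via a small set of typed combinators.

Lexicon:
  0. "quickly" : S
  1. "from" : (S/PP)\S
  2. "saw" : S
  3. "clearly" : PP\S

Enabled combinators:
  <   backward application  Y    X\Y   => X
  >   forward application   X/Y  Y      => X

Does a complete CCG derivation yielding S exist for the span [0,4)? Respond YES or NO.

YES

[0,4] S   >
  [0,2] S/PP   <
    [0,1] "quickly" : S
    [1,2] "from" : (S/PP)\S
  [2,4] PP   <
    [2,3] "saw" : S
    [3,4] "clearly" : PP\S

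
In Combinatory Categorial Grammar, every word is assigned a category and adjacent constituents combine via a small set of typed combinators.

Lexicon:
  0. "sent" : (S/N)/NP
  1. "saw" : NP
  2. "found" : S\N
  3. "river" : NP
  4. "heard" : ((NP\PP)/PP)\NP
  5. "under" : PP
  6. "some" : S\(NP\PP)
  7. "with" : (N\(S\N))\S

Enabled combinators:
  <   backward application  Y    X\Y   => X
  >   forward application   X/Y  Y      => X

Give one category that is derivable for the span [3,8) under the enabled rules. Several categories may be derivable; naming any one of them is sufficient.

N\(S\N)

[0,8] S   >
  [0,2] S/N   >
    [0,1] "sent" : (S/N)/NP
    [1,2] "saw" : NP
  [2,8] N   <
    [2,3] "found" : S\N
    [3,8] N\(S\N)   <
      [3,7] S   <
        [3,6] NP\PP   >
          [3,5] (NP\PP)/PP   <
            [3,4] "river" : NP
            [4,5] "heard" : ((NP\PP)/PP)\NP
          [5,6] "under" : PP
        [6,7] "some" : S\(NP\PP)
      [7,8] "with" : (N\(S\N))\S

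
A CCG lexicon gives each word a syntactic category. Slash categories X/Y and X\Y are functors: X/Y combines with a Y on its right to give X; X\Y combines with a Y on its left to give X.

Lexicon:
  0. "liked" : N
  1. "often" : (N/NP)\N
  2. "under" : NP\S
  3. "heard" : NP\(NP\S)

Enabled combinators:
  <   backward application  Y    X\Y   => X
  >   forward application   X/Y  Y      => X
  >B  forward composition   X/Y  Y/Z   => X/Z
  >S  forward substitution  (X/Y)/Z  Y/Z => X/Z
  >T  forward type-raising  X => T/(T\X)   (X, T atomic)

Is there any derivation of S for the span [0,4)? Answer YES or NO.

NO

N (N/NP)\N NP\S NP\(NP\S)
CKY chart[0,4] = {N, N/(NP\NP), N/(N\N), NP/(NP\N), PP/(PP\N), S/(S\N)}; S ∉ chart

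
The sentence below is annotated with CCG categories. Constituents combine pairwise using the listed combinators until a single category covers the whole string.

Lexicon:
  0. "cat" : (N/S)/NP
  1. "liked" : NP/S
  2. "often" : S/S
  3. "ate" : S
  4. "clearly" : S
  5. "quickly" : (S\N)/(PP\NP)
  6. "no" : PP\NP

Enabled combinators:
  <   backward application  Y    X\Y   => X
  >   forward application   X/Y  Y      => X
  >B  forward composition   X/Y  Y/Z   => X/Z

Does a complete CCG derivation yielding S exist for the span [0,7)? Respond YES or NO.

[0,7] S   <
  [0,5] N   >
    [0,4] N/S   >
      [0,1] "cat" : (N/S)/NP
      [1,4] NP   >
        [1,3] NP/S   >B
          [1,2] "liked" : NP/S
          [2,3] "often" : S/S
        [3,4] "ate" : S
    [4,5] "clearly" : S
  [5,7] S\N   >
    [5,6] "quickly" : (S\N)/(PP\NP)
    [6,7] "no" : PP\NP

YES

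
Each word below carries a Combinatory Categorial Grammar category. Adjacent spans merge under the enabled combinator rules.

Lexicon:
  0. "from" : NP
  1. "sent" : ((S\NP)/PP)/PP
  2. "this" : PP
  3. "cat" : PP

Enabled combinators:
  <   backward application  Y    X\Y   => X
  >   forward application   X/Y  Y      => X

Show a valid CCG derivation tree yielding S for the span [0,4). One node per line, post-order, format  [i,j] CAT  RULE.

[0,4] S   <
  [0,1] "from" : NP
  [1,4] S\NP   >
    [1,3] (S\NP)/PP   >
      [1,2] "sent" : ((S\NP)/PP)/PP
      [2,3] "this" : PP
    [3,4] "cat" : PP

[0,1] NP  lex  "from"
[1,2] ((S\NP)/PP)/PP  lex  "sent"
[2,3] PP  lex  "this"
[1,3] (S\NP)/PP  >  k=2
[3,4] PP  lex  "cat"
[1,4] S\NP  >  k=3
[0,4] S  <  k=1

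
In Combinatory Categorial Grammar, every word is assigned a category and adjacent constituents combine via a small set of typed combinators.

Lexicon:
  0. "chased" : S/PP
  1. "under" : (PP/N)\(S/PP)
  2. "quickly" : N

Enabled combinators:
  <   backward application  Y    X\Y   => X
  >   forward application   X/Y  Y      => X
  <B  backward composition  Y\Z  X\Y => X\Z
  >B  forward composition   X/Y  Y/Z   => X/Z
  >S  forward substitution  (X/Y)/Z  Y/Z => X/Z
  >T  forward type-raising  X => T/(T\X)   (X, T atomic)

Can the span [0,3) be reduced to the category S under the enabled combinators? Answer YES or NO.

NO

S/PP (PP/N)\(S/PP) N
CKY chart[0,3] = {N/(N\PP), NP/(NP\PP), PP, PP/(N\N), PP/(PP\PP), S/(S\PP)}; S ∉ chart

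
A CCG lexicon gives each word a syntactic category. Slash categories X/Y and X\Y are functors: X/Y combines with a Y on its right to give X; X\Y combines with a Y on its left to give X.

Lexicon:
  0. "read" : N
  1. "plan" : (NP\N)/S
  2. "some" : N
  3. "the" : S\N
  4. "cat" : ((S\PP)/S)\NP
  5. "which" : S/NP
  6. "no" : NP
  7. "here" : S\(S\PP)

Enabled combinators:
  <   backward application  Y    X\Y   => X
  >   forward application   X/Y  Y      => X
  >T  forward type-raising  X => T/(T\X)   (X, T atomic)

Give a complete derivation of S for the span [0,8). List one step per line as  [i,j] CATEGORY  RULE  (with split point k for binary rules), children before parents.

[0,1] N  lex  "read"
[0,1] NP/(NP\N)  >T
[1,2] (NP\N)/S  lex  "plan"
[2,3] N  lex  "some"
[3,4] S\N  lex  "the"
[2,4] S  <  k=3
[1,4] NP\N  >  k=2
[0,4] NP  >  k=1
[4,5] ((S\PP)/S)\NP  lex  "cat"
[0,5] (S\PP)/S  <  k=4
[5,6] S/NP  lex  "which"
[6,7] NP  lex  "no"
[5,7] S  >  k=6
[0,7] S\PP  >  k=5
[7,8] S\(S\PP)  lex  "here"
[0,8] S  <  k=7

[0,8] S   <
  [0,7] S\PP   >
    [0,5] (S\PP)/S   <
      [0,4] NP   >
        [0,1] NP/(NP\N)   >T
          [0,1] "read" : N
        [1,4] NP\N   >
          [1,2] "plan" : (NP\N)/S
          [2,4] S   <
            [2,3] "some" : N
            [3,4] "the" : S\N
      [4,5] "cat" : ((S\PP)/S)\NP
    [5,7] S   >
      [5,6] "which" : S/NP
      [6,7] "no" : NP
  [7,8] "here" : S\(S\PP)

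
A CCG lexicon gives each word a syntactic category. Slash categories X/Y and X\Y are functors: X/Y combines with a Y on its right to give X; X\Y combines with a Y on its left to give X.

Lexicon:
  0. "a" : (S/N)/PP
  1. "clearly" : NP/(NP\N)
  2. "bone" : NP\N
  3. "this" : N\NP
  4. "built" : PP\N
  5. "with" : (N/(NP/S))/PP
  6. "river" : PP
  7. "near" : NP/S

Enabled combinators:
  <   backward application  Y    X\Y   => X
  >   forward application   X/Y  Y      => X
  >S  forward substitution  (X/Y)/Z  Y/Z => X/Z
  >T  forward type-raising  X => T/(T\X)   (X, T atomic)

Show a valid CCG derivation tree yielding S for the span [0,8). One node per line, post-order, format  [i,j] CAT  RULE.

[0,8] S   >
  [0,5] S/N   >
    [0,1] "a" : (S/N)/PP
    [1,5] PP   <
      [1,4] N   <
        [1,3] NP   >
          [1,2] "clearly" : NP/(NP\N)
          [2,3] "bone" : NP\N
        [3,4] "this" : N\NP
      [4,5] "built" : PP\N
  [5,8] N   >
    [5,7] N/(NP/S)   >
      [5,6] "with" : (N/(NP/S))/PP
      [6,7] "river" : PP
    [7,8] "near" : NP/S

[0,1] (S/N)/PP  lex  "a"
[1,2] NP/(NP\N)  lex  "clearly"
[2,3] NP\N  lex  "bone"
[1,3] NP  >  k=2
[3,4] N\NP  lex  "this"
[1,4] N  <  k=3
[4,5] PP\N  lex  "built"
[1,5] PP  <  k=4
[0,5] S/N  >  k=1
[5,6] (N/(NP/S))/PP  lex  "with"
[6,7] PP  lex  "river"
[5,7] N/(NP/S)  >  k=6
[7,8] NP/S  lex  "near"
[5,8] N  >  k=7
[0,8] S  >  k=5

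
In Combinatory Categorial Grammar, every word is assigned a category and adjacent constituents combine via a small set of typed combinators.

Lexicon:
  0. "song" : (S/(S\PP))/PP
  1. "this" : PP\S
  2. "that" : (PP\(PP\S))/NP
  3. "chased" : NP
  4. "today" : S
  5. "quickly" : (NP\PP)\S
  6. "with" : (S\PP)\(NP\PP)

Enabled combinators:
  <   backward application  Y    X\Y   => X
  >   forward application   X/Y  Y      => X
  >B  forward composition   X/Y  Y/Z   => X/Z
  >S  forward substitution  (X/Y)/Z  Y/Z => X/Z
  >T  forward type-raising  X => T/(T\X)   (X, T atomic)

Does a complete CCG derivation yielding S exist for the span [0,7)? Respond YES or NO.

YES

[0,7] S   >
  [0,4] S/(S\PP)   >
    [0,1] "song" : (S/(S\PP))/PP
    [1,4] PP   <
      [1,2] "this" : PP\S
      [2,4] PP\(PP\S)   >
        [2,3] "that" : (PP\(PP\S))/NP
        [3,4] "chased" : NP
  [4,7] S\PP   <
    [4,6] NP\PP   <
      [4,5] "today" : S
      [5,6] "quickly" : (NP\PP)\S
    [6,7] "with" : (S\PP)\(NP\PP)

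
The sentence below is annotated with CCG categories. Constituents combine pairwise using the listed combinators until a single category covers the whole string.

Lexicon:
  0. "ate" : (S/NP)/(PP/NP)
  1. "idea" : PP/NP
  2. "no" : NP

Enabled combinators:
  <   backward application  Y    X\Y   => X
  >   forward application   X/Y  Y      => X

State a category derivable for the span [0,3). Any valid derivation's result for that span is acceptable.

[0,3] S   >
  [0,2] S/NP   >
    [0,1] "ate" : (S/NP)/(PP/NP)
    [1,2] "idea" : PP/NP
  [2,3] "no" : NP

S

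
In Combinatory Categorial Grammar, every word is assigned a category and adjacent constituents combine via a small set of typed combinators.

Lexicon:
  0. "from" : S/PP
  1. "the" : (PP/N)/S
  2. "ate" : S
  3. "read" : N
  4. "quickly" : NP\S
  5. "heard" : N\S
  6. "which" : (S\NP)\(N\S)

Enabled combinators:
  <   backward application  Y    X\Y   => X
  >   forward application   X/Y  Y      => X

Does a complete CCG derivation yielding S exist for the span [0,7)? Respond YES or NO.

YES

[0,7] S   <
  [0,5] NP   <
    [0,4] S   >
      [0,1] "from" : S/PP
      [1,4] PP   >
        [1,3] PP/N   >
          [1,2] "the" : (PP/N)/S
          [2,3] "ate" : S
        [3,4] "read" : N
    [4,5] "quickly" : NP\S
  [5,7] S\NP   <
    [5,6] "heard" : N\S
    [6,7] "which" : (S\NP)\(N\S)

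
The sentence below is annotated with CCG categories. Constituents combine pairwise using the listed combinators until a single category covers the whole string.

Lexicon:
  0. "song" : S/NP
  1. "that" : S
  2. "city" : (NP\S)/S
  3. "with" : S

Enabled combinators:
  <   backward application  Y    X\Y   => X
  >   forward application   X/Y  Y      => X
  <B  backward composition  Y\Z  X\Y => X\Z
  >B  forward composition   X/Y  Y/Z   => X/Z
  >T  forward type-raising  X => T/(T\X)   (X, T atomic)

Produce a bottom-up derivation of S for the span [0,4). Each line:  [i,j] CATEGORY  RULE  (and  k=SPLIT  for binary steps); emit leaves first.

[0,1] S/NP  lex  "song"
[1,2] S  lex  "that"
[2,3] (NP\S)/S  lex  "city"
[3,4] S  lex  "with"
[2,4] NP\S  >  k=3
[1,4] NP  <  k=2
[0,4] S  >  k=1

[0,4] S   >
  [0,1] "song" : S/NP
  [1,4] NP   <
    [1,2] "that" : S
    [2,4] NP\S   >
      [2,3] "city" : (NP\S)/S
      [3,4] "with" : S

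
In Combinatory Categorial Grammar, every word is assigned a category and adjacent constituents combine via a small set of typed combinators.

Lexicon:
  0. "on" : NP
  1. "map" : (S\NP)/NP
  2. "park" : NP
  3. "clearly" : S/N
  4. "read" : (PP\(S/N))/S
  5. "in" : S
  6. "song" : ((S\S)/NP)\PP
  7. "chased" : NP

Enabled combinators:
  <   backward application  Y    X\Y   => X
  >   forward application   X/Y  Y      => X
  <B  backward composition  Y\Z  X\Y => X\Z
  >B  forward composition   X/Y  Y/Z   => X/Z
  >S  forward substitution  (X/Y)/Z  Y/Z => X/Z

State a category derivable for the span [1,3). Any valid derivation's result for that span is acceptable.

[0,8] S   <
  [0,1] "on" : NP
  [1,8] S\NP   <B
    [1,3] S\NP   >
      [1,2] "map" : (S\NP)/NP
      [2,3] "park" : NP
    [3,8] S\S   >
      [3,7] (S\S)/NP   <
        [3,6] PP   <
          [3,4] "clearly" : S/N
          [4,6] PP\(S/N)   >
            [4,5] "read" : (PP\(S/N))/S
            [5,6] "in" : S
        [6,7] "song" : ((S\S)/NP)\PP
      [7,8] "chased" : NP

S\NP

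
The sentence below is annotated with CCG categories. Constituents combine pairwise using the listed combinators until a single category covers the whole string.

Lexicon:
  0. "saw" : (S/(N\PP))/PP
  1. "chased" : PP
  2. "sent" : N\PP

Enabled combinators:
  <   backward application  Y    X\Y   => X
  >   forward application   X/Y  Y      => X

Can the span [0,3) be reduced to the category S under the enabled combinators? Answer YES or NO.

[0,3] S   >
  [0,2] S/(N\PP)   >
    [0,1] "saw" : (S/(N\PP))/PP
    [1,2] "chased" : PP
  [2,3] "sent" : N\PP

YES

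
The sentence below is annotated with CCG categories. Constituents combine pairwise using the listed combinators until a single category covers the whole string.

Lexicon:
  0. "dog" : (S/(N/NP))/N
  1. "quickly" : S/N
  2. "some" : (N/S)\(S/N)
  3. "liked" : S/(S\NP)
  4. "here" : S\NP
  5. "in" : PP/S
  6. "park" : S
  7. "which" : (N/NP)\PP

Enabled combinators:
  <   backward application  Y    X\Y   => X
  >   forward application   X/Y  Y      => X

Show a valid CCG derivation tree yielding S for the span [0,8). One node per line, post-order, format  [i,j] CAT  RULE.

[0,1] (S/(N/NP))/N  lex  "dog"
[1,2] S/N  lex  "quickly"
[2,3] (N/S)\(S/N)  lex  "some"
[1,3] N/S  <  k=2
[3,4] S/(S\NP)  lex  "liked"
[4,5] S\NP  lex  "here"
[3,5] S  >  k=4
[1,5] N  >  k=3
[0,5] S/(N/NP)  >  k=1
[5,6] PP/S  lex  "in"
[6,7] S  lex  "park"
[5,7] PP  >  k=6
[7,8] (N/NP)\PP  lex  "which"
[5,8] N/NP  <  k=7
[0,8] S  >  k=5

[0,8] S   >
  [0,5] S/(N/NP)   >
    [0,1] "dog" : (S/(N/NP))/N
    [1,5] N   >
      [1,3] N/S   <
        [1,2] "quickly" : S/N
        [2,3] "some" : (N/S)\(S/N)
      [3,5] S   >
        [3,4] "liked" : S/(S\NP)
        [4,5] "here" : S\NP
  [5,8] N/NP   <
    [5,7] PP   >
      [5,6] "in" : PP/S
      [6,7] "park" : S
    [7,8] "which" : (N/NP)\PP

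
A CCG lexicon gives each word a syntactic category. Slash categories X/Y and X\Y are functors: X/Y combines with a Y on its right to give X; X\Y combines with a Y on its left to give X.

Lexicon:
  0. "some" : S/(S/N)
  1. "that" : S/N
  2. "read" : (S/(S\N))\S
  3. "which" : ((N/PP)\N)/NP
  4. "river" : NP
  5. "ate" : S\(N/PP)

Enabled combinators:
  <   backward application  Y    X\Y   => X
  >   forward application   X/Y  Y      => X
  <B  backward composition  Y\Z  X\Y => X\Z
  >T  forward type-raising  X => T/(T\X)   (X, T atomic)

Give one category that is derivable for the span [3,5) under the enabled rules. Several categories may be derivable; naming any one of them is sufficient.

(N/PP)\N

[0,6] S   >
  [0,3] S/(S\N)   <
    [0,2] S   >
      [0,1] "some" : S/(S/N)
      [1,2] "that" : S/N
    [2,3] "read" : (S/(S\N))\S
  [3,6] S\N   <B
    [3,5] (N/PP)\N   >
      [3,4] "which" : ((N/PP)\N)/NP
      [4,5] "river" : NP
    [5,6] "ate" : S\(N/PP)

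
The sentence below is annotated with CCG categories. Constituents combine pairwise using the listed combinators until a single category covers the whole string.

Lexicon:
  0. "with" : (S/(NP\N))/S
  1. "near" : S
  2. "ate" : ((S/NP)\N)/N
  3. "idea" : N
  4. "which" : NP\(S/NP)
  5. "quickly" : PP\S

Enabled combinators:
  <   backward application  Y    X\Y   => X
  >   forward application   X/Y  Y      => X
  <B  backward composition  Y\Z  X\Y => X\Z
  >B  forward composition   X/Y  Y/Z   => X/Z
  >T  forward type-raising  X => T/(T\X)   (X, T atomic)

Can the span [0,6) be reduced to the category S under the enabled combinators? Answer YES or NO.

(S/(NP\N))/S S ((S/NP)\N)/N N NP\(S/NP) PP\S
CKY chart[0,6] = {N/(N\PP), NP/(NP\PP), PP, PP/(PP\PP), S/(S\PP)}; S ∉ chart

NO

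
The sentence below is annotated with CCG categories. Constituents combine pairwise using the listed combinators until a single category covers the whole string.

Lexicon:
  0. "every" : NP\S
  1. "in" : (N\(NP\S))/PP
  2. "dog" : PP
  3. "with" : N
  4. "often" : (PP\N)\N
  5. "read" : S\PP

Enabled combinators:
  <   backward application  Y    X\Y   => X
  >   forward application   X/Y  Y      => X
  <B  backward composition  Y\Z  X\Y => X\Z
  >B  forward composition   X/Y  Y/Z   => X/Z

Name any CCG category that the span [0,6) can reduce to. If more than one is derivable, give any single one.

[0,6] S   <
  [0,3] N   <
    [0,1] "every" : NP\S
    [1,3] N\(NP\S)   >
      [1,2] "in" : (N\(NP\S))/PP
      [2,3] "dog" : PP
  [3,6] S\N   <B
    [3,5] PP\N   <
      [3,4] "with" : N
      [4,5] "often" : (PP\N)\N
    [5,6] "read" : S\PP

S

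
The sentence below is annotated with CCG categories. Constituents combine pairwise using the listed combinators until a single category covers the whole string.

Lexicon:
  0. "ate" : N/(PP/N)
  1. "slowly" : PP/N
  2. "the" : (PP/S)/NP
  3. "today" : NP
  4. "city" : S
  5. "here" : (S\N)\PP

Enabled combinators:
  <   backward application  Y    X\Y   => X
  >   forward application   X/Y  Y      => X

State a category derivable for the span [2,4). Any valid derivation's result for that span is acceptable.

[0,6] S   <
  [0,2] N   >
    [0,1] "ate" : N/(PP/N)
    [1,2] "slowly" : PP/N
  [2,6] S\N   <
    [2,5] PP   >
      [2,4] PP/S   >
        [2,3] "the" : (PP/S)/NP
        [3,4] "today" : NP
      [4,5] "city" : S
    [5,6] "here" : (S\N)\PP

PP/S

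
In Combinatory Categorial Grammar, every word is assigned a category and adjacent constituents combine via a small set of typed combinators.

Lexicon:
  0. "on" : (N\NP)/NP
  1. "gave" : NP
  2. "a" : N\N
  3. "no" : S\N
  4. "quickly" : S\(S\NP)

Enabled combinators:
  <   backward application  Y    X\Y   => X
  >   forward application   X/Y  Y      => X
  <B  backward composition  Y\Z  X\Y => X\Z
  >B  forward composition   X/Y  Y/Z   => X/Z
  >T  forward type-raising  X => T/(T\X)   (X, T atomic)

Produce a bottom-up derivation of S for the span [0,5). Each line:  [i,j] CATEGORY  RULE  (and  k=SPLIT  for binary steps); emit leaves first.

[0,1] (N\NP)/NP  lex  "on"
[1,2] NP  lex  "gave"
[0,2] N\NP  >  k=1
[2,3] N\N  lex  "a"
[0,3] N\NP  <B  k=2
[3,4] S\N  lex  "no"
[0,4] S\NP  <B  k=3
[4,5] S\(S\NP)  lex  "quickly"
[0,5] S  <  k=4

[0,5] S   <
  [0,4] S\NP   <B
    [0,3] N\NP   <B
      [0,2] N\NP   >
        [0,1] "on" : (N\NP)/NP
        [1,2] "gave" : NP
      [2,3] "a" : N\N
    [3,4] "no" : S\N
  [4,5] "quickly" : S\(S\NP)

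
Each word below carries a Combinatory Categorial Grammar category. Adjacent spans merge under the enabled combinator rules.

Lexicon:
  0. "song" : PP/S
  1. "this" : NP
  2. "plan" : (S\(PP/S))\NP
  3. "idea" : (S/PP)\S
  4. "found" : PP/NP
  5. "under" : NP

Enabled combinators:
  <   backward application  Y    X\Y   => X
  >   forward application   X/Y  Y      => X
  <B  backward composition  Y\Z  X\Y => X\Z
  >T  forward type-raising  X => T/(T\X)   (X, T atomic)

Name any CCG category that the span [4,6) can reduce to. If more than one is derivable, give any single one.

[0,6] S   >
  [0,4] S/PP   <
    [0,3] S   <
      [0,1] "song" : PP/S
      [1,3] S\(PP/S)   <
        [1,2] "this" : NP
        [2,3] "plan" : (S\(PP/S))\NP
    [3,4] "idea" : (S/PP)\S
  [4,6] PP   >
    [4,5] "found" : PP/NP
    [5,6] "under" : NP

PP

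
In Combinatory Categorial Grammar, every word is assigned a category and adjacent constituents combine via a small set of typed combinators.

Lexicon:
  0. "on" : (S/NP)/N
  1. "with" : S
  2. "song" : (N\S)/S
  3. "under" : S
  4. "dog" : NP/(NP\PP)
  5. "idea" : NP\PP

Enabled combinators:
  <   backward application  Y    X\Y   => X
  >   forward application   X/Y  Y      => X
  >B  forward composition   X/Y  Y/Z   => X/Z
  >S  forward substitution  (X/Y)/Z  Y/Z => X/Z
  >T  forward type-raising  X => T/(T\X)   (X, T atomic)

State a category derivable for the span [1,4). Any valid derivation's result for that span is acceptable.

N

[0,6] S   >
  [0,4] S/NP   >
    [0,1] "on" : (S/NP)/N
    [1,4] N   <
      [1,2] "with" : S
      [2,4] N\S   >
        [2,3] "song" : (N\S)/S
        [3,4] "under" : S
  [4,6] NP   >
    [4,5] "dog" : NP/(NP\PP)
    [5,6] "idea" : NP\PP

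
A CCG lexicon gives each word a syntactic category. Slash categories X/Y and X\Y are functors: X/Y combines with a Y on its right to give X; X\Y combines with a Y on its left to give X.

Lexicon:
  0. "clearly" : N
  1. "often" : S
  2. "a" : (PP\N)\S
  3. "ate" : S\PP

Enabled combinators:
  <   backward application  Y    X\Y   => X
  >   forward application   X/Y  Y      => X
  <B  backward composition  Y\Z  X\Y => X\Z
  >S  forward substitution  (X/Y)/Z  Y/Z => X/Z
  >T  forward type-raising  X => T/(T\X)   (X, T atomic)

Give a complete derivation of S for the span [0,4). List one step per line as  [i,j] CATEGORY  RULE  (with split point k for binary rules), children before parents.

[0,1] N  lex  "clearly"
[1,2] S  lex  "often"
[2,3] (PP\N)\S  lex  "a"
[1,3] PP\N  <  k=2
[3,4] S\PP  lex  "ate"
[1,4] S\N  <B  k=3
[0,4] S  <  k=1

[0,4] S   <
  [0,1] "clearly" : N
  [1,4] S\N   <B
    [1,3] PP\N   <
      [1,2] "often" : S
      [2,3] "a" : (PP\N)\S
    [3,4] "ate" : S\PP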